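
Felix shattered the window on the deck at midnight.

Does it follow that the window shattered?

'Felix shattered the window' is the causative; it entails the inchoative 'the window shattered'.

yes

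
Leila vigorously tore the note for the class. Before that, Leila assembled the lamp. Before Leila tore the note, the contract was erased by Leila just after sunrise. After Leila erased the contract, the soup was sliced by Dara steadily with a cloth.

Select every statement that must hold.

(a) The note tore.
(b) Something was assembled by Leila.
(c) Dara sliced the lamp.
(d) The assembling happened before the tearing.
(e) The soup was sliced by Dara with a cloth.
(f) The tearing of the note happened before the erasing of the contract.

(a), (b), (d), (e)

(a) Entailed — 'Leila tore the note' is causative; it entails the inchoative 'the note tore'.
(b) Entailed — generalizing the patient leaves a sub-description the original still satisfies.
(c) Not entailed — Dara sliced the soup, not the lamp; the lamp belongs to the assembling event.
(d) Entailed — the narrative places the assembling before the tearing.
(e) Entailed — dropping 'steadily' leaves a sub-description the original still satisfies.
(f) Not entailed — the narrative places the erasing before the tearing, not after.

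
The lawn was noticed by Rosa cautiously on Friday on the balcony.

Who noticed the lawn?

Rosa

'Rosa' marks the agent of the noticing event.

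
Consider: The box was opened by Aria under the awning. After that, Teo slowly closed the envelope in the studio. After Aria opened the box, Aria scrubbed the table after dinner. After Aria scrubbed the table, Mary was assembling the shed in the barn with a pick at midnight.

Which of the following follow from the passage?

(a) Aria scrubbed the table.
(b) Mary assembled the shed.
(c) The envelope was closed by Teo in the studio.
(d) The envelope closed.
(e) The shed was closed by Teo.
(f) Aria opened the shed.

(a) Entailed — every conjunct here is already in the original scrubbing event.
(b) Not entailed — 'was assembling' is progressive on an accomplishment; it does not entail the completed 'assembled'.
(c) Entailed — this follows by dropping conjuncts from the closing event's description.
(d) Entailed — 'Teo closed the envelope' is causative; it entails the inchoative 'the envelope closed'.
(e) Not entailed — Teo closed the envelope, not the shed; the shed belongs to the assembling event.
(f) Not entailed — Aria opened the box, not the shed; the shed belongs to the assembling event.

(a), (c), (d)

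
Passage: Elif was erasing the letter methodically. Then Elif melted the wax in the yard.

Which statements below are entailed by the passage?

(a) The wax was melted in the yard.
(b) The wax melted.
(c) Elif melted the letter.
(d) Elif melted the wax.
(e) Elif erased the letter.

(a) Entailed — this follows by dropping conjuncts from the melting event's description.
(b) Entailed — 'Elif melted the wax' is causative; it entails the inchoative 'the wax melted'.
(c) Not entailed — Elif melted the wax, not the letter; the letter belongs to the erasing event.
(d) Entailed — the original entails any weakening of itself; this just drops 'in the yard'.
(e) Not entailed — 'was erasing' is progressive on an accomplishment; it does not entail the completed 'erased'.

(a), (b), (d)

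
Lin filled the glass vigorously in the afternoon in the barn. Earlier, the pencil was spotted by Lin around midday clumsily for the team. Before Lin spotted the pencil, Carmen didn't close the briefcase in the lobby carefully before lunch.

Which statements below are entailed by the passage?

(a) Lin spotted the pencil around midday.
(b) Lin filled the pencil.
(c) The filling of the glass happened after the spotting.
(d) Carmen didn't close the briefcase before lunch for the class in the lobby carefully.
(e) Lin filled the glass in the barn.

(a) Entailed — the original entails any weakening of itself; this just drops 'clumsily', 'for the team'.
(b) Not entailed — Lin filled the glass, not the pencil; the pencil belongs to the spotting event.
(c) Entailed — the narrative places the spotting before the filling.
(d) Entailed — under negation, adding a further restriction is entailed: if no such closing event occurred, none occurred for the class either.
(e) Entailed — dropping 'vigorously', 'in the afternoon' leaves a sub-description the original still satisfies.

(a), (c), (d), (e)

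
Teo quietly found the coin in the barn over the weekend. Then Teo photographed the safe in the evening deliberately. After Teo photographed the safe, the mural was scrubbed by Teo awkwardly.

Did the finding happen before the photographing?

yes

The narrative orders the finding before the photographing.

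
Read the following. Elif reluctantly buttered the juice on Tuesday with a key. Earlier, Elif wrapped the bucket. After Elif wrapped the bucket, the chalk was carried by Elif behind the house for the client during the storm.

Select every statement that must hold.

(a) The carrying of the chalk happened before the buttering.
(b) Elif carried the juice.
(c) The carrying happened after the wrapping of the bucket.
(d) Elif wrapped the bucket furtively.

(c)

(a) Not entailed — the narrative doesn't order the carrying relative to the buttering.
(b) Not entailed — Elif carried the chalk, not the juice; the juice belongs to the buttering event.
(c) Entailed — the narrative places the wrapping before the carrying.
(d) Not entailed — 'furtively' adds information not in the original event.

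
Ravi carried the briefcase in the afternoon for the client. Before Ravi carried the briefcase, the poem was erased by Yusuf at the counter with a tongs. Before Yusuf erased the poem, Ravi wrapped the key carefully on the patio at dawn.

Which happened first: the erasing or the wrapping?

The connectives place the wrapping before the erasing.

the wrapping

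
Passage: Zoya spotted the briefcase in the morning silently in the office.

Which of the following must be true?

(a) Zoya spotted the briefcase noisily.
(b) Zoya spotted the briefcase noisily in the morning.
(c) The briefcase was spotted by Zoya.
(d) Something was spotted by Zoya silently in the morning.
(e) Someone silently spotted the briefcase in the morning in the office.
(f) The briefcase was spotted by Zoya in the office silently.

(c), (d), (e), (f)

(a) Not entailed — 'noisily' adds a manner not in (and inconsistent with) the original.
(b) Not entailed — 'noisily' adds a manner not in (and inconsistent with) the original.
(c) Entailed — every conjunct here is already in the original spotting event.
(d) Entailed — this follows by dropping conjuncts from the spotting event's description.
(e) Entailed — this follows by dropping conjuncts from the spotting event's description.
(f) Entailed — every conjunct here is already in the original spotting event.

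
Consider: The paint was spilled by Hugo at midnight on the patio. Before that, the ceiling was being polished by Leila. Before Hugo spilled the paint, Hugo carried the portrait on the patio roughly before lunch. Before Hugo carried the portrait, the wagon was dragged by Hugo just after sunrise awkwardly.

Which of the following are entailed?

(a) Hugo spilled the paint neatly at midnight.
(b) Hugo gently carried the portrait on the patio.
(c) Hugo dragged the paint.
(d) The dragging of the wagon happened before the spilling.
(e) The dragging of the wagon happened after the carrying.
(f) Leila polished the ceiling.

(d), (f)

(a) Not entailed — 'neatly' adds information not in the original event.
(b) Not entailed — 'gently' adds a manner not in (and inconsistent with) the original.
(c) Not entailed — Hugo dragged the wagon, not the paint; the paint belongs to the spilling event.
(d) Entailed — the narrative places the dragging before the spilling.
(e) Not entailed — the narrative places the dragging before the carrying, not after.
(f) Entailed — 'polish' is an activity; 'was polishing' entails that some polishing happened, so 'polished' holds.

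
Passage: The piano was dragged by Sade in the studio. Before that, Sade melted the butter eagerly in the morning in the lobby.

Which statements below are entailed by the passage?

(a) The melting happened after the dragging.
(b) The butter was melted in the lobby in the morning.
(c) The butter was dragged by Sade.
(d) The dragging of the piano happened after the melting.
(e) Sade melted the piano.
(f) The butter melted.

(a) Not entailed — the narrative places the melting before the dragging, not after.
(b) Entailed — the original entails any weakening of itself; this just drops 'eagerly' and generalizes the agent.
(c) Not entailed — Sade dragged the piano, not the butter; the butter belongs to the melting event.
(d) Entailed — the narrative places the melting before the dragging.
(e) Not entailed — Sade melted the butter, not the piano; the piano belongs to the dragging event.
(f) Entailed — 'Sade melted the butter' is causative; it entails the inchoative 'the butter melted'.

(b), (d), (f)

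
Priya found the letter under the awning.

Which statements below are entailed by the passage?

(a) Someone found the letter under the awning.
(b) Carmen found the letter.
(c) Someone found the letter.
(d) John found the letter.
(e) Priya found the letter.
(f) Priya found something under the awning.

(a), (c), (e), (f)

(a) Entailed — every conjunct here is already in the original finding event.
(b) Not entailed — the passage has Priya finding the letter, not Carmen.
(c) Entailed — every conjunct here is already in the original finding event.
(d) Not entailed — the passage has Priya finding the letter, not John.
(e) Entailed — every conjunct here is already in the original finding event.
(f) Entailed — this follows by dropping conjuncts from the finding event's description.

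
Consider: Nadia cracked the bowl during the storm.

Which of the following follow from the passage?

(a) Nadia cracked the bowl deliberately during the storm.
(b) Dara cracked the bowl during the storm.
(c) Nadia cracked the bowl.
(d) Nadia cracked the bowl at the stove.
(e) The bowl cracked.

(a) Not entailed — 'deliberately' adds information not in the original event.
(b) Not entailed — the passage has Nadia cracking the bowl, not Dara.
(c) Entailed — this follows by dropping conjuncts from the cracking event's description.
(d) Not entailed — 'at the stove' adds information not in the original event.
(e) Entailed — 'Nadia cracked the bowl' is causative; it entails the inchoative 'the bowl cracked'.

(c), (e)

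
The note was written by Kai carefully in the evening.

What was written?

'the note' marks the patient of the writing event.

the note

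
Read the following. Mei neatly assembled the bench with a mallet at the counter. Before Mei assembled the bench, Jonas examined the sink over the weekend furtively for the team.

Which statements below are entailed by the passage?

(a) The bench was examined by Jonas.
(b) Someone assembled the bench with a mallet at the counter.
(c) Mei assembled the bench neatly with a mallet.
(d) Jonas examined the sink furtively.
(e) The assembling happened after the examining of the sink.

(b), (c), (d), (e)

(a) Not entailed — Jonas examined the sink, not the bench; the bench belongs to the assembling event.
(b) Entailed — every conjunct here is already in the original assembling event.
(c) Entailed — dropping 'at the counter' leaves a sub-description the original still satisfies.
(d) Entailed — this follows by dropping conjuncts from the examining event's description.
(e) Entailed — the narrative places the examining before the assembling.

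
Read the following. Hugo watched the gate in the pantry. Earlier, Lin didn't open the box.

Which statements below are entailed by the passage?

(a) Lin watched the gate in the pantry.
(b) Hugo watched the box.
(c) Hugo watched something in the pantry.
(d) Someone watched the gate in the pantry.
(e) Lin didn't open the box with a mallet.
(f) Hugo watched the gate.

(c), (d), (e), (f)

(a) Not entailed — the passage has Hugo watching the gate, not Lin.
(b) Not entailed — Hugo watched the gate, not the box; the box belongs to the opening event.
(c) Entailed — the original entails any weakening of itself; this just generalizes the patient.
(d) Entailed — this follows by dropping conjuncts from the watching event's description.
(e) Entailed — under negation, adding a further restriction is entailed: if no such opening event occurred, none occurred with a mallet either.
(f) Entailed — dropping 'in the pantry' leaves a sub-description the original still satisfies.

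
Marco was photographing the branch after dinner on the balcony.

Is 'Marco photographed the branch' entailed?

no

'was photographing' is progressive; for an accomplishment like 'photograph the branch', it doesn't entail completion.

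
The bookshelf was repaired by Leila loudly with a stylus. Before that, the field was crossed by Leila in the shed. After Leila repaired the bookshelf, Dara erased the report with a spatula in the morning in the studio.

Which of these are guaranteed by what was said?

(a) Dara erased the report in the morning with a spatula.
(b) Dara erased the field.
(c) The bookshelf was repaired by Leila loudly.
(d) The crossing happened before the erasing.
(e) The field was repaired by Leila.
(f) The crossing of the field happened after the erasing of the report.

(a), (c), (d)

(a) Entailed — the original entails any weakening of itself; this just drops 'in the studio'.
(b) Not entailed — Dara erased the report, not the field; the field belongs to the crossing event.
(c) Entailed — the original entails any weakening of itself; this just drops 'with a stylus'.
(d) Entailed — the narrative places the crossing before the erasing.
(e) Not entailed — Leila repaired the bookshelf, not the field; the field belongs to the crossing event.
(f) Not entailed — the narrative places the crossing before the erasing, not after.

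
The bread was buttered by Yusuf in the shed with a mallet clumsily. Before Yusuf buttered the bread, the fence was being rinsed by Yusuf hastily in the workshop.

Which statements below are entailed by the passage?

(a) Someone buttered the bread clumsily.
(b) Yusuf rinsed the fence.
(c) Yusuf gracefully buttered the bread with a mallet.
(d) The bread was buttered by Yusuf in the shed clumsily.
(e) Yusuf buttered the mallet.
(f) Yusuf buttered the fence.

(a) Entailed — every conjunct here is already in the original buttering event.
(b) Entailed — 'rinse' is an activity; 'was rinsing' entails that some rinsing happened, so 'rinsed' holds.
(c) Not entailed — 'gracefully' adds a manner not in (and inconsistent with) the original.
(d) Entailed — every conjunct here is already in the original buttering event.
(e) Not entailed — the mallet is the instrument, not what was buttered.
(f) Not entailed — Yusuf buttered the bread, not the fence; the fence belongs to the rinsing event.

(a), (b), (d)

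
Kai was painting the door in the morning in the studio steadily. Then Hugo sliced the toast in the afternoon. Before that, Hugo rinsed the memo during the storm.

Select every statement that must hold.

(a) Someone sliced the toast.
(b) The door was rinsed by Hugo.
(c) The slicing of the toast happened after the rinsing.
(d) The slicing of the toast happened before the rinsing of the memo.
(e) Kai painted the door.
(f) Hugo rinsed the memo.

(a) Entailed — dropping 'in the afternoon' and generalizing the agent leaves a sub-description the original still satisfies.
(b) Not entailed — Hugo rinsed the memo, not the door; the door belongs to the painting event.
(c) Entailed — the narrative places the rinsing before the slicing.
(d) Not entailed — the narrative places the rinsing before the slicing, not after.
(e) Not entailed — 'was painting' is progressive on an accomplishment; it does not entail the completed 'painted'.
(f) Entailed — every conjunct here is already in the original rinsing event.

(a), (c), (f)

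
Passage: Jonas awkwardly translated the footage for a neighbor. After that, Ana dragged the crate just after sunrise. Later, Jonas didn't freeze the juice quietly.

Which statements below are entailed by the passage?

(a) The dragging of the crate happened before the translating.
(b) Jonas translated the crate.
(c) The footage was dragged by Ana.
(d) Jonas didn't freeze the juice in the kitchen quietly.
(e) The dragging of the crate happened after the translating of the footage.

(a) Not entailed — the narrative places the translating before the dragging, not after.
(b) Not entailed — Jonas translated the footage, not the crate; the crate belongs to the dragging event.
(c) Not entailed — Ana dragged the crate, not the footage; the footage belongs to the translating event.
(d) Entailed — under negation, adding a further restriction is entailed: if no such freezing event occurred, none occurred in the kitchen either.
(e) Entailed — the narrative places the translating before the dragging.

(d), (e)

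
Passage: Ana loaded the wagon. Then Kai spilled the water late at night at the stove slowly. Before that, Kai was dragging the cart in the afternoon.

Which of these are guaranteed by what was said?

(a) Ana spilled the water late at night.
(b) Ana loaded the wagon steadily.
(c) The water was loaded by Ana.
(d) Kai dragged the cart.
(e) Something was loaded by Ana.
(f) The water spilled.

(a) Not entailed — the passage has Kai spilling the water, not Ana.
(b) Not entailed — 'steadily' adds information not in the original event.
(c) Not entailed — Ana loaded the wagon, not the water; the water belongs to the spilling event.
(d) Entailed — 'drag' is an activity; 'was dragging' entails that some dragging happened, so 'dragged' holds.
(e) Entailed — the original entails any weakening of itself; this just generalizes the patient.
(f) Entailed — 'Kai spilled the water' is causative; it entails the inchoative 'the water spilled'.

(d), (e), (f)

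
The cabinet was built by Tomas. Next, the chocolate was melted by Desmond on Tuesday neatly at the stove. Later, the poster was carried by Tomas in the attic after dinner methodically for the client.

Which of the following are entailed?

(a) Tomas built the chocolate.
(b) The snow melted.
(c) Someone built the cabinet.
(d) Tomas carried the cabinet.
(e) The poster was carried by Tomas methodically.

(a) Not entailed — Tomas built the cabinet, not the chocolate; the chocolate belongs to the melting event.
(b) Not entailed — the chocolate is what melted, not the snow.
(c) Entailed — every conjunct here is already in the original building event.
(d) Not entailed — Tomas carried the poster, not the cabinet; the cabinet belongs to the building event.
(e) Entailed — dropping 'for the client', 'after dinner', 'in the attic' leaves a sub-description the original still satisfies.

(c), (e)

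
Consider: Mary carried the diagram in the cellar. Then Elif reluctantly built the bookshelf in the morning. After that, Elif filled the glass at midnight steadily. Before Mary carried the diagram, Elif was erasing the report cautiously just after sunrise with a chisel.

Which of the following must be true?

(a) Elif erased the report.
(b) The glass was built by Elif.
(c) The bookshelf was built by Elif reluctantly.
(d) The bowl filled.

(a) Not entailed — 'was erasing' is progressive on an accomplishment; it does not entail the completed 'erased'.
(b) Not entailed — Elif built the bookshelf, not the glass; the glass belongs to the filling event.
(c) Entailed — dropping 'in the morning' leaves a sub-description the original still satisfies.
(d) Not entailed — the glass is what filled, not the bowl.

(c)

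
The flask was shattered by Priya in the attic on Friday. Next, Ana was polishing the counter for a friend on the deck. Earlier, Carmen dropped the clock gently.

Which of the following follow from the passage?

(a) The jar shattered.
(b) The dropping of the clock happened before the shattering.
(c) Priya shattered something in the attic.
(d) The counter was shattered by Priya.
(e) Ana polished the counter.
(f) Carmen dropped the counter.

(c), (e)

(a) Not entailed — the flask is what shattered, not the jar.
(b) Not entailed — the narrative doesn't order the dropping relative to the shattering.
(c) Entailed — this follows by dropping conjuncts from the shattering event's description.
(d) Not entailed — Priya shattered the flask, not the counter; the counter belongs to the polishing event.
(e) Entailed — 'polish' is an activity; 'was polishing' entails that some polishing happened, so 'polished' holds.
(f) Not entailed — Carmen dropped the clock, not the counter; the counter belongs to the polishing event.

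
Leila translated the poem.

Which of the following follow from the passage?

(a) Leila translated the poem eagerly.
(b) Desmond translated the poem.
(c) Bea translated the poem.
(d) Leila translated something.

(a) Not entailed — 'eagerly' adds information not in the original event.
(b) Not entailed — the passage has Leila translating the poem, not Desmond.
(c) Not entailed — the passage has Leila translating the poem, not Bea.
(d) Entailed — generalizing the patient leaves a sub-description the original still satisfies.

(d)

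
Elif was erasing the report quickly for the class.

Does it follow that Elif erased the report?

no

'was erasing' is progressive; for an accomplishment like 'erase the report', it doesn't entail completion.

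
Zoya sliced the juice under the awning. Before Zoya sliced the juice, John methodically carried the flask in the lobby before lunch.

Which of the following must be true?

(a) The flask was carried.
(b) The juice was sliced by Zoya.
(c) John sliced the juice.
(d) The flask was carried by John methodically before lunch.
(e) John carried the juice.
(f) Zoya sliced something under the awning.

(a), (b), (d), (f)

(a) Entailed — every conjunct here is already in the original carrying event.
(b) Entailed — the original entails any weakening of itself; this just drops 'under the awning'.
(c) Not entailed — the passage has Zoya slicing the juice, not John.
(d) Entailed — this follows by dropping conjuncts from the carrying event's description.
(e) Not entailed — John carried the flask, not the juice; the juice belongs to the slicing event.
(f) Entailed — every conjunct here is already in the original slicing event.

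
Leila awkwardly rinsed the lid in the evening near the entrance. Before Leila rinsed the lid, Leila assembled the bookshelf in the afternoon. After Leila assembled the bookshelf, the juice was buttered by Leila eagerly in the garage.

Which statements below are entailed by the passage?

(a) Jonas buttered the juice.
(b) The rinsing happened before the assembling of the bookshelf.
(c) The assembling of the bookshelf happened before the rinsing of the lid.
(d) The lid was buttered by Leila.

(c)

(a) Not entailed — the passage has Leila buttering the juice, not Jonas.
(b) Not entailed — the narrative places the assembling before the rinsing, not after.
(c) Entailed — the narrative places the assembling before the rinsing.
(d) Not entailed — Leila buttered the juice, not the lid; the lid belongs to the rinsing event.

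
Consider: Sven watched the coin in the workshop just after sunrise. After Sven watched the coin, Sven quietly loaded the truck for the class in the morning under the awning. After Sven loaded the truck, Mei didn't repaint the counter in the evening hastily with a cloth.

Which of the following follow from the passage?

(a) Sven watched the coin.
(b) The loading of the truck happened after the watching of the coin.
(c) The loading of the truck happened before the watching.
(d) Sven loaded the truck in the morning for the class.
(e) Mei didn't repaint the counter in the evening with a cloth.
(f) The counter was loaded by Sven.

(a), (b), (d)

(a) Entailed — every conjunct here is already in the original watching event.
(b) Entailed — the narrative places the watching before the loading.
(c) Not entailed — the narrative places the watching before the loading, not after.
(d) Entailed — this follows by dropping conjuncts from the loading event's description.
(e) Not entailed — dropping 'hastily' under negation is not valid — the original leaves open that Mei repainted the counter some other way.
(f) Not entailed — Sven loaded the truck, not the counter; the counter belongs to the repainting event.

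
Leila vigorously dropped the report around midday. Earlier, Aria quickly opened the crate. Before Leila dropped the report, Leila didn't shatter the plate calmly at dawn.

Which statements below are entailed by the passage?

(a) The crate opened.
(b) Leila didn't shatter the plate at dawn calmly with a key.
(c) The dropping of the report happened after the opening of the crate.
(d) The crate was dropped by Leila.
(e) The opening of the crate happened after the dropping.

(a), (b), (c)

(a) Entailed — 'Aria opened the crate' is causative; it entails the inchoative 'the crate opened'.
(b) Entailed — under negation, adding a further restriction is entailed: if no such shattering event occurred, none occurred with a key either.
(c) Entailed — the narrative places the opening before the dropping.
(d) Not entailed — Leila dropped the report, not the crate; the crate belongs to the opening event.
(e) Not entailed — the narrative places the opening before the dropping, not after.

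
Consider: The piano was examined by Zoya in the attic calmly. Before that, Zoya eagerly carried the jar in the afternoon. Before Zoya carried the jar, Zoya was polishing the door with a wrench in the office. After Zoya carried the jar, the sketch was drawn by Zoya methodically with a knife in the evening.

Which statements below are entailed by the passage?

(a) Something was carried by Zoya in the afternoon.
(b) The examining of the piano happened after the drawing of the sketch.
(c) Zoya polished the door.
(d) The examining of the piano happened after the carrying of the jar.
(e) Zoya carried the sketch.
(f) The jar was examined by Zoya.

(a) Entailed — dropping 'eagerly' and generalizing the patient leaves a sub-description the original still satisfies.
(b) Not entailed — the narrative doesn't order the drawing relative to the examining.
(c) Entailed — 'polish' is an activity; 'was polishing' entails that some polishing happened, so 'polished' holds.
(d) Entailed — the narrative places the carrying before the examining.
(e) Not entailed — Zoya carried the jar, not the sketch; the sketch belongs to the drawing event.
(f) Not entailed — Zoya examined the piano, not the jar; the jar belongs to the carrying event.

(a), (c), (d)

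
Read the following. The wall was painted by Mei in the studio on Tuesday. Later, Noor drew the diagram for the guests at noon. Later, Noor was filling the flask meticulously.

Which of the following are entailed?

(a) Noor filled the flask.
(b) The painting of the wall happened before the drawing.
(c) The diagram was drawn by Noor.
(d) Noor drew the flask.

(a) Not entailed — 'was filling' is progressive on an accomplishment; it does not entail the completed 'filled'.
(b) Entailed — the narrative places the painting before the drawing.
(c) Entailed — the original entails any weakening of itself; this just drops 'for the guests', 'at noon'.
(d) Not entailed — Noor drew the diagram, not the flask; the flask belongs to the filling event.

(b), (c)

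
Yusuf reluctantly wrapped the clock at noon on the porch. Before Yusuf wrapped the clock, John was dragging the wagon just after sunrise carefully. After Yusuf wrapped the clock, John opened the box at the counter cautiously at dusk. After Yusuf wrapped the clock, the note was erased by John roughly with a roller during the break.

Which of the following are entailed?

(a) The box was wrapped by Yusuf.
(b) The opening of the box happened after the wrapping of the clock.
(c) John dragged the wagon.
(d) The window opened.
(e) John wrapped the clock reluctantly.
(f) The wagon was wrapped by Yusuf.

(a) Not entailed — Yusuf wrapped the clock, not the box; the box belongs to the opening event.
(b) Entailed — the narrative places the wrapping before the opening.
(c) Entailed — 'drag' is an activity; 'was dragging' entails that some dragging happened, so 'dragged' holds.
(d) Not entailed — the box is what opened, not the window.
(e) Not entailed — the passage has Yusuf wrapping the clock, not John.
(f) Not entailed — Yusuf wrapped the clock, not the wagon; the wagon belongs to the dragging event.

(b), (c)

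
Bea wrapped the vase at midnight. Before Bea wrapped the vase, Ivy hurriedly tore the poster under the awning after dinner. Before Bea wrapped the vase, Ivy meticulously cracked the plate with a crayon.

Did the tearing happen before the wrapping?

The narrative orders the tearing before the wrapping.

yes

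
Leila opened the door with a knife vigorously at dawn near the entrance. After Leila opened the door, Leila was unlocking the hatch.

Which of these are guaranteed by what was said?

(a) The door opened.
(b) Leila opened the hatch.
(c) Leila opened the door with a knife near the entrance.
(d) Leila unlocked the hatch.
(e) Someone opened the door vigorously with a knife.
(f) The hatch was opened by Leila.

(a), (c), (e)

(a) Entailed — 'Leila opened the door' is causative; it entails the inchoative 'the door opened'.
(b) Not entailed — Leila opened the door, not the hatch; the hatch belongs to the unlocking event.
(c) Entailed — dropping 'at dawn', 'vigorously' leaves a sub-description the original still satisfies.
(d) Not entailed — 'was unlocking' is progressive on an accomplishment; it does not entail the completed 'unlocked'.
(e) Entailed — dropping 'near the entrance', 'at dawn' and generalizing the agent leaves a sub-description the original still satisfies.
(f) Not entailed — Leila opened the door, not the hatch; the hatch belongs to the unlocking event.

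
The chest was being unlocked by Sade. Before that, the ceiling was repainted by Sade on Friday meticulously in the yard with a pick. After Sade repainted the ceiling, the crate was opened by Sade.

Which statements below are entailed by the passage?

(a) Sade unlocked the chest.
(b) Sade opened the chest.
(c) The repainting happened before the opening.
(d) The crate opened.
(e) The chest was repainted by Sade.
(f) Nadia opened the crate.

(c), (d)

(a) Not entailed — 'was unlocking' is progressive on an accomplishment; it does not entail the completed 'unlocked'.
(b) Not entailed — Sade opened the crate, not the chest; the chest belongs to the unlocking event.
(c) Entailed — the narrative places the repainting before the opening.
(d) Entailed — 'Sade opened the crate' is causative; it entails the inchoative 'the crate opened'.
(e) Not entailed — Sade repainted the ceiling, not the chest; the chest belongs to the unlocking event.
(f) Not entailed — the passage has Sade opening the crate, not Nadia.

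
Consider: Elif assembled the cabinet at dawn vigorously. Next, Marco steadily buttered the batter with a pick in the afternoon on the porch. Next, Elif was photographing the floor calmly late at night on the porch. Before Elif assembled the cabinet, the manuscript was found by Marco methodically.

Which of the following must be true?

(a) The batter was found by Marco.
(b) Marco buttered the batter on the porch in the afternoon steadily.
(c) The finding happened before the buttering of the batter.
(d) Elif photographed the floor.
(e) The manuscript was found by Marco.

(b), (c), (e)

(a) Not entailed — Marco found the manuscript, not the batter; the batter belongs to the buttering event.
(b) Entailed — the original entails any weakening of itself; this just drops 'with a pick'.
(c) Entailed — the narrative places the finding before the buttering.
(d) Not entailed — 'was photographing' is progressive on an accomplishment; it does not entail the completed 'photographed'.
(e) Entailed — every conjunct here is already in the original finding event.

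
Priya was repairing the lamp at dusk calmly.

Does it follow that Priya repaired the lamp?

'was repairing' is progressive; for an accomplishment like 'repair the lamp', it doesn't entail completion.

no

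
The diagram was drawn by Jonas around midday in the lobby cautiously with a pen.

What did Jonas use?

a pen

'with a pen' marks the instrument of the drawing event.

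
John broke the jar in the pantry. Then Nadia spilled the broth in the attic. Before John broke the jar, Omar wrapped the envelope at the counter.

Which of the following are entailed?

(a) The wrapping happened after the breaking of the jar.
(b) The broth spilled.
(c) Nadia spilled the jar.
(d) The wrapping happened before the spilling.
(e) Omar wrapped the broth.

(b), (d)

(a) Not entailed — the narrative places the wrapping before the breaking, not after.
(b) Entailed — 'Nadia spilled the broth' is causative; it entails the inchoative 'the broth spilled'.
(c) Not entailed — Nadia spilled the broth, not the jar; the jar belongs to the breaking event.
(d) Entailed — the narrative places the wrapping before the spilling.
(e) Not entailed — Omar wrapped the envelope, not the broth; the broth belongs to the spilling event.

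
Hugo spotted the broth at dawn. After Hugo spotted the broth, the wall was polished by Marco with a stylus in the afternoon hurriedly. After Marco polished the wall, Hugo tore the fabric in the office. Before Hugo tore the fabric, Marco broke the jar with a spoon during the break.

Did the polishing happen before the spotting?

no

The narrative orders the spotting before the polishing.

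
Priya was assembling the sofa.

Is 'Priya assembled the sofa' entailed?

no

'was assembling' is progressive; for an accomplishment like 'assemble the sofa', it doesn't entail completion.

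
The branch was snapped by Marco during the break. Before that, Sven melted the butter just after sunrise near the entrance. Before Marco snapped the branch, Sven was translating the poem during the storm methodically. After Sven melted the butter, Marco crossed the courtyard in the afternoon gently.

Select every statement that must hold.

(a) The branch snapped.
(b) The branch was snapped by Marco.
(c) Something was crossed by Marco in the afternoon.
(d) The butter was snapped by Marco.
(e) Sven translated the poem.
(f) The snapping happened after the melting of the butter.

(a) Entailed — 'Marco snapped the branch' is causative; it entails the inchoative 'the branch snapped'.
(b) Entailed — this follows by dropping conjuncts from the snapping event's description.
(c) Entailed — every conjunct here is already in the original crossing event.
(d) Not entailed — Marco snapped the branch, not the butter; the butter belongs to the melting event.
(e) Not entailed — 'was translating' is progressive on an accomplishment; it does not entail the completed 'translated'.
(f) Entailed — the narrative places the melting before the snapping.

(a), (b), (c), (f)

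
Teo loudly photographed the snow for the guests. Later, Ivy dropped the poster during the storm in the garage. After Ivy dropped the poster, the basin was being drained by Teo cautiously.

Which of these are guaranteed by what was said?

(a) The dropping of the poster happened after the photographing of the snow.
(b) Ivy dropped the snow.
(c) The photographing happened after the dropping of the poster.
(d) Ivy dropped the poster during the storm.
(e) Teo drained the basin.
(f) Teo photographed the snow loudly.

(a), (d), (f)

(a) Entailed — the narrative places the photographing before the dropping.
(b) Not entailed — Ivy dropped the poster, not the snow; the snow belongs to the photographing event.
(c) Not entailed — the narrative places the photographing before the dropping, not after.
(d) Entailed — dropping 'in the garage' leaves a sub-description the original still satisfies.
(e) Not entailed — 'was draining' is progressive on an accomplishment; it does not entail the completed 'drained'.
(f) Entailed — this follows by dropping conjuncts from the photographing event's description.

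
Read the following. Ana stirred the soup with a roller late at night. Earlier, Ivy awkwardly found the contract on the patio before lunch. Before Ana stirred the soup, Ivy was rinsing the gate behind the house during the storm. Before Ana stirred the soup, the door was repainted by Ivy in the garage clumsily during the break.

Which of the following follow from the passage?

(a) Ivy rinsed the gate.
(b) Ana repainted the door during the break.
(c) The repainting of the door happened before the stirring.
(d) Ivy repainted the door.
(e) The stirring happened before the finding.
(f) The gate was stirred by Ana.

(a) Entailed — 'rinse' is an activity; 'was rinsing' entails that some rinsing happened, so 'rinsed' holds.
(b) Not entailed — the passage has Ivy repainting the door, not Ana.
(c) Entailed — the narrative places the repainting before the stirring.
(d) Entailed — dropping 'in the garage', 'during the break', 'clumsily' leaves a sub-description the original still satisfies.
(e) Not entailed — the narrative places the finding before the stirring, not after.
(f) Not entailed — Ana stirred the soup, not the gate; the gate belongs to the rinsing event.

(a), (c), (d)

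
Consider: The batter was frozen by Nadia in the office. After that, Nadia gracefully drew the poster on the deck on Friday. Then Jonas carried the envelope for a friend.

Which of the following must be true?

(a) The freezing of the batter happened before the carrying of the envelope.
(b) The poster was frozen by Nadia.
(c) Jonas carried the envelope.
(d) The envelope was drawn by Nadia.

(a) Entailed — the narrative places the freezing before the carrying.
(b) Not entailed — Nadia froze the batter, not the poster; the poster belongs to the drawing event.
(c) Entailed — the original entails any weakening of itself; this just drops 'for a friend'.
(d) Not entailed — Nadia drew the poster, not the envelope; the envelope belongs to the carrying event.

(a), (c)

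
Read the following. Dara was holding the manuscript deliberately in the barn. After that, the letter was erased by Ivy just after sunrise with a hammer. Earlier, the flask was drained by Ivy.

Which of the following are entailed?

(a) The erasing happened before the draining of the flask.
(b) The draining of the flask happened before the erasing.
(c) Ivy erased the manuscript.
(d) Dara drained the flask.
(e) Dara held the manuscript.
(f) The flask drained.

(b), (e), (f)

(a) Not entailed — the narrative places the draining before the erasing, not after.
(b) Entailed — the narrative places the draining before the erasing.
(c) Not entailed — Ivy erased the letter, not the manuscript; the manuscript belongs to the holding event.
(d) Not entailed — the passage has Ivy draining the flask, not Dara.
(e) Entailed — 'hold' is an activity; 'was holding' entails that some holding happened, so 'held' holds.
(f) Entailed — 'Ivy drained the flask' is causative; it entails the inchoative 'the flask drained'.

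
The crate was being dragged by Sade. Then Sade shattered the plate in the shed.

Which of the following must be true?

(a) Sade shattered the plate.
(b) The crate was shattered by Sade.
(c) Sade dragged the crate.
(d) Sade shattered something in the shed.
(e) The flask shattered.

(a), (c), (d)

(a) Entailed — this follows by dropping conjuncts from the shattering event's description.
(b) Not entailed — Sade shattered the plate, not the crate; the crate belongs to the dragging event.
(c) Entailed — 'drag' is an activity; 'was dragging' entails that some dragging happened, so 'dragged' holds.
(d) Entailed — every conjunct here is already in the original shattering event.
(e) Not entailed — the plate is what shattered, not the flask.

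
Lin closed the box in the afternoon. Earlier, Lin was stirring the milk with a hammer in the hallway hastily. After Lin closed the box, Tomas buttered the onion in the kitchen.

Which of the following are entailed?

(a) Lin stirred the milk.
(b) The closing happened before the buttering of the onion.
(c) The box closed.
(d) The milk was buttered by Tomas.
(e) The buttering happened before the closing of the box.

(a), (b), (c)

(a) Entailed — 'stir' is an activity; 'was stirring' entails that some stirring happened, so 'stirred' holds.
(b) Entailed — the narrative places the closing before the buttering.
(c) Entailed — 'Lin closed the box' is causative; it entails the inchoative 'the box closed'.
(d) Not entailed — Tomas buttered the onion, not the milk; the milk belongs to the stirring event.
(e) Not entailed — the narrative places the closing before the buttering, not after.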